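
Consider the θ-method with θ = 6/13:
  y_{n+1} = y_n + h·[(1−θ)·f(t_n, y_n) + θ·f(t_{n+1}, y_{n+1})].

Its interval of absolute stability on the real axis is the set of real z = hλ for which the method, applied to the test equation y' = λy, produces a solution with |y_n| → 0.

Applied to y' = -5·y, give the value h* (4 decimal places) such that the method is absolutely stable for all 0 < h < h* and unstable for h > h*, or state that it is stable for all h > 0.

(-26.0000,0); λ=-5 ⇒ h* = (26)/5 = 5.2000.

With y'=λy (z=hλ):
  y_{n+1} = y_n + z·[7/13·y_n + 6/13·y_{n+1}] ⇒ (1 − 6/13z)y_{n+1} = (1 + 7/13z)y_n
  R(z) = (1 + 7/13z)/(1 − 6/13z).

Need |R(x)|<1, x<0.
x=-1.4: |R|=0.1495
R=−1: 1+7/13x = −1+6/13x ⇒ -1/13x=2 ⇒ x=2/(-1/13)=-26.0000
Confirm numerically:
  x=-23.597: |R|=0.98445 <1
  x=-23.165: |R|=0.98135 <1
  x=-18.574: |R|=0.94033 <1
  x=-18.413: |R|=0.93856 <1
  x=-26.515: |R|=1.00299 >1
  x=-26.319: |R|=1.00187 >1
So |R|<1 on (-26.0000, 0).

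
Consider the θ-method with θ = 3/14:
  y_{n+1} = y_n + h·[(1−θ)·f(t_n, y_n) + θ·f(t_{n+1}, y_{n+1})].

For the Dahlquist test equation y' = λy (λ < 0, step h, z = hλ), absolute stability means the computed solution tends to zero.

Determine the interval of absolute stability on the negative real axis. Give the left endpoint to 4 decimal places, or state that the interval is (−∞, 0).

(-3.5000, 0).

On y'=λy, z=hλ:
  y_{n+1} = y_n + z·[11/14·y_n + 3/14·y_{n+1}] ⇒ (1 − 3/14z)y_{n+1} = (1 + 11/14z)y_n
  R(z) = (1 + 11/14z)/(1 − 3/14z).

Find x<0 with |R(x)|<1.
x=-1.18: |R|=0.0582
R=−1: 1+11/14x = −1+3/14x ⇒ -4/7x=2 ⇒ x=2/(-4/7)=-3.5000
Confirm numerically:
  x=-3.062: |R|=0.84887 <1
  x=-2.466: |R|=0.61342 <1
  x=-2.297: |R|=0.53932 <1
  x=-1.800: |R|=0.29897 <1
  x=-3.987: |R|=1.15007 >1
  x=-3.831: |R|=1.10387 >1
  x=-3.675: |R|=1.05594 >1
Interval (-3.5000, 0).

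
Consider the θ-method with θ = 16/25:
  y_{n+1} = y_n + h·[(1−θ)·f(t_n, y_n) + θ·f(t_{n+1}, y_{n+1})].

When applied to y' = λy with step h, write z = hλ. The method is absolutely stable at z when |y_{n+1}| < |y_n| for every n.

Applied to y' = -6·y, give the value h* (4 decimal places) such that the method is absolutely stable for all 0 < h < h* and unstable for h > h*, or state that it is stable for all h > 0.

unbounded; (−∞, 0). Any h>0 works for λ=-6.

On y'=λy, z=hλ:
  y_{n+1} = y_n + z·[9/25·y_n + 16/25·y_{n+1}] ⇒ (1 − 16/25z)y_{n+1} = (1 + 9/25z)y_n
  ⇒ R(z) = (1 + 9/25z)/(1 − 16/25z).

Solve |R(x)|<1 on ℝ⁻.
x=-0.66: |R|=0.5360
x=-2: |R|=0.1228
x=-10: |R|=0.3514
x=-100: |R|=0.5385
θ=16/25≥1/2 ⇒ |1+9/25x|<|1−16/25x| ∀x<0 ⇒ stable on all of ℝ⁻.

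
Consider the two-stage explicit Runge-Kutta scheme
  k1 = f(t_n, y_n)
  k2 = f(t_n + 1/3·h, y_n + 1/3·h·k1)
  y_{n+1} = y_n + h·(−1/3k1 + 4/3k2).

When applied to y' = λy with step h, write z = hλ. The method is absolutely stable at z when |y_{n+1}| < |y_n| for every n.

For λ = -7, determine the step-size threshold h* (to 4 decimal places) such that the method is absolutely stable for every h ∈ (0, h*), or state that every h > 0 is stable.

(-2.2500,0); λ=-7 ⇒ h* = (9/4)/7 = 0.3214.

Test eqn y'=λy, z=hλ:
  k1=λy_n ⇒ h·k1=z·y_n;  k2=λ(1+1/3z)y_n ⇒ h·k2=z(1+1/3z)y_n
  y_{n+1}/y_n = 1 − 1/3z + 4/3z(1+1/3z) = 1 + z + 4/9z²
  Hence R(z) = 1 + z + 4/9z².

Find x<0 with |R(x)|<1.
x=-1.8: |R|=0.6400
R=1: x+4/9x²=0 ⇒ x=−9/4=-2.2500; min R=1−1/(4·4/9)=0.4375>−1
Confirm numerically:
  x=-2.184: |R|=0.93594 <1
  x=-1.995: |R|=0.77390 <1
  x=-1.676: |R|=0.57243 <1
  x=-1.318: |R|=0.45406 <1
  x=-2.655: |R|=1.47790 >1
  x=-2.566: |R|=1.36038 >1
So |R|<1 on (-2.2500, 0).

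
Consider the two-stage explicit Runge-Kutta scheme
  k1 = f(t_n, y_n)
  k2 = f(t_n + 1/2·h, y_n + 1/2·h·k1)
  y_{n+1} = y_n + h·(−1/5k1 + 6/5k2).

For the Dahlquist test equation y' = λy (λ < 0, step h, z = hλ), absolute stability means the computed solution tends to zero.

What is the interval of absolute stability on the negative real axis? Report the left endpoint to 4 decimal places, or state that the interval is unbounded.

z∈(-1.6667,0).

With y'=λy (z=hλ):
  k1=λy_n ⇒ h·k1=z·y_n;  k2=λ(1+1/2z)y_n ⇒ h·k2=z(1+1/2z)y_n
  y_{n+1}/y_n = 1 − 1/5z + 6/5z(1+1/2z) = 1 + z + 3/5z²
  R(z) = 1 + z + 3/5z².

Boundary: |R(x)|=1, x<0.
x=-1.29: |R|=0.7085
R=1: x+3/5x²=0 ⇒ x=−5/3=-1.6667; min R=1−1/(4·3/5)=0.5833>−1
Confirm numerically:
  x=-1.425: |R|=0.79337 <1
  x=-1.005: |R|=0.60101 <1
  x=-0.998: |R|=0.59960 <1
  x=-2.172: |R|=1.65855 >1
  x=-2.106: |R|=1.55514 >1
  x=-1.934: |R|=1.31021 >1
Stable set (-1.6667, 0).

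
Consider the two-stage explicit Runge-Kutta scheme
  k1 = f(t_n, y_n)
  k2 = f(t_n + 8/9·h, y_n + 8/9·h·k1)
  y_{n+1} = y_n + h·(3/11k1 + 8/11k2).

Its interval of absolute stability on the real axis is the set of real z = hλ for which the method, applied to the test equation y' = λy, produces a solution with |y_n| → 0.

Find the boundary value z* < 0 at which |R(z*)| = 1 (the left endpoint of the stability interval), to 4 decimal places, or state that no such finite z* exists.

Set f=λy, z=hλ:
  k1=λy_n ⇒ h·k1=z·y_n;  k2=λ(1+8/9z)y_n ⇒ h·k2=z(1+8/9z)y_n
  y_{n+1}/y_n = 1 + 3/11z + 8/11z(1+8/9z) = 1 + z + 64/99z²
  ⇒ R(z) = 1 + z + 64/99z².

Boundary: |R(x)|=1, x<0.
x=-1.07: |R|=0.6701
R=1: x+64/99x²=0 ⇒ x=−99/64=-1.5469; min R=1−1/(4·64/99)=0.6133>−1
Confirm numerically:
  x=-1.524: |R|=0.97746 <1
  x=-1.279: |R|=0.77851 <1
  x=-0.772: |R|=0.61328 <1
  x=-2.085: |R|=1.72533 >1
  x=-1.836: |R|=1.34317 >1
  x=-1.826: |R|=1.32949 >1
Interval (-1.5469, 0).

left endpoint -1.5469.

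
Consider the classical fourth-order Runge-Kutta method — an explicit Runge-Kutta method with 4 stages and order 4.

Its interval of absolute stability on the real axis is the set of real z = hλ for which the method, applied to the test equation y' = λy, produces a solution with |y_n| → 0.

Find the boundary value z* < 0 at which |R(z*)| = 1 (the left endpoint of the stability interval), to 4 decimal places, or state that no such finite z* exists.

Set f=λy, z=hλ:
  order 4, 4-stage ⇒ R(z)=1+z+z^2/2+z^3/6+z^4/24
  (e.g. R(-1.14)=0.33325, |R|=0.33325)

Need |R(x)|<1, x<0.
x=-1.14: |R|=0.3332
|R(-2.84)|=1.0857 |R(-2.36)|=0.5266 |R(-2.18)|=0.4105
Bisect:
  x_lo=-3.0981 |R|=1.5836  x_hi=-0.0598 |R|=0.9419
  mid=-1.57896 |R|=0.27049 →hi
  mid=-2.33853 |R|=0.51049 →hi
  mid=-2.71832 |R|=0.90363 →hi
  mid=-2.90821 |R|=1.20170 →lo
  mid=-2.81327 |R|=1.04300 →lo
  mid=-2.76579 |R|=0.97100 →hi
  mid=-2.78953 |R|=1.00641 →lo
  mid=-2.77766 |R|=0.98855 →hi
  mid=-2.78360 |R|=0.99744 →hi
  ...
  [-2.78545,-2.78526] ⇒ x*=-2.7853
Interval (-2.7853, 0).

z* = -2.7853.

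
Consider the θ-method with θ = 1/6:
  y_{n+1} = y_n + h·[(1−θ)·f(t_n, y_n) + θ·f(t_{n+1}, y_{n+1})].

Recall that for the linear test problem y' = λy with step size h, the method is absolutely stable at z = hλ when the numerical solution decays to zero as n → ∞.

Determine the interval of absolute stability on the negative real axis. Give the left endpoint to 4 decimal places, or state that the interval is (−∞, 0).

Test eqn y'=λy, z=hλ:
  y_{n+1} = y_n + z·[5/6·y_n + 1/6·y_{n+1}] ⇒ (1 − 1/6z)y_{n+1} = (1 + 5/6z)y_n
  Hence R(z) = (1 + 5/6z)/(1 − 1/6z).

Boundary: |R(x)|=1, x<0.
x=-0.49: |R|=0.5470
R=−1: 1+5/6x = −1+1/6x ⇒ -2/3x=2 ⇒ x=2/(-2/3)=-3.0000
Confirm numerically:
  x=-2.375: |R|=0.70149 <1
  x=-2.335: |R|=0.68086 <1
  x=-2.088: |R|=0.54896 <1
  x=-1.620: |R|=0.27559 <1
  x=-3.251: |R|=1.10853 >1
  x=-3.169: |R|=1.07373 >1
So |R|<1 on (-3.0000, 0).

z∈(-3.0000,0).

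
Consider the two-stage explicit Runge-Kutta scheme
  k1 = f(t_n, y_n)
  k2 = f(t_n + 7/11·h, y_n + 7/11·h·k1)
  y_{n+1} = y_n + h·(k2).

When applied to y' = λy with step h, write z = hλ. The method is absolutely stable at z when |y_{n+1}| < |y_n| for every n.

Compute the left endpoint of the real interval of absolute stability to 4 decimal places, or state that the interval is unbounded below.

Test eqn y'=λy, z=hλ:
  k1=λy_n ⇒ h·k1=z·y_n;  k2=λ(1+7/11z)y_n ⇒ h·k2=z(1+7/11z)y_n
  y_{n+1}/y_n = 1 + z(1+7/11z) = 1 + z + 7/11z²
  ⇒ R(z) = 1 + z + 7/11z².

Solve |R(x)|<1 on ℝ⁻.
x=-0.44: |R|=0.6832
R=1: x+7/11x²=0 ⇒ x=−11/7=-1.5714; min R=1−1/(4·7/11)=0.6071>−1
Confirm numerically:
  x=-1.365: |R|=0.82069 <1
  x=-1.208: |R|=0.72062 <1
  x=-1.200: |R|=0.71636 <1
  x=-0.823: |R|=0.60803 <1
  x=-2.134: |R|=1.76397 >1
  x=-2.050: |R|=1.62432 >1
  x=-1.805: |R|=1.26829 >1
Stable set (-1.5714, 0).

left endpoint -1.5714.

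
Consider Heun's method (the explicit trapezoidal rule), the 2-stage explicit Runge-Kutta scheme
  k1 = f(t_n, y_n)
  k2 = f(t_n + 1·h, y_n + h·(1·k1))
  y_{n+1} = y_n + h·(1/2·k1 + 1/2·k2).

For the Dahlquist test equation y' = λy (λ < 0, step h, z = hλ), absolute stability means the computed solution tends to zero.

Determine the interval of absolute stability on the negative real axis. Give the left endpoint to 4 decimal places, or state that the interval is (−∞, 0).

Set f=λy, z=hλ:
  order 2, 2-stage ⇒ R(z)=1+z+z^2/2
  (e.g. R(-1.28)=0.53920, |R|=0.53920)

Find x<0 with |R(x)|<1.
x=-1.28: |R|=0.5392
|R(-1.59)|=0.6741 |R(-1.49)|=0.6200 |R(-1.43)|=0.5924
Bisect:
  x_lo=-2.3744 |R|=1.4445  x_hi=-0.0608 |R|=0.9410
  mid=-1.21762 |R|=0.52368 →hi
  mid=-1.79603 |R|=0.81683 →hi
  mid=-2.08523 |R|=1.08887 →lo
  mid=-1.94063 |R|=0.94240 →hi
  mid=-2.01293 |R|=1.01302 →lo
  mid=-1.97678 |R|=0.97705 →hi
  mid=-1.99486 |R|=0.99487 →hi
  ...
  [-2.00008,-1.99994] ⇒ x*=-2.0000
Interval (-2.0000, 0).

(-2.0000, 0).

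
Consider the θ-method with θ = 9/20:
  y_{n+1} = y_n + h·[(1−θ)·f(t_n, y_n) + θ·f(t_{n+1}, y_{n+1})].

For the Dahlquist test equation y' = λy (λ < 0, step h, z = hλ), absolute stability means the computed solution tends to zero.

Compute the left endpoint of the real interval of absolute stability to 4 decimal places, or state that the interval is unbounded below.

left endpoint -20.0000.

With y'=λy (z=hλ):
  y_{n+1} = y_n + z·[11/20·y_n + 9/20·y_{n+1}] ⇒ (1 − 9/20z)y_{n+1} = (1 + 11/20z)y_n
  so R(z) = (1 + 11/20z)/(1 − 9/20z).

Need |R(x)|<1, x<0.
x=-1.28: |R|=0.1878
R=−1: 1+11/20x = −1+9/20x ⇒ -1/10x=2 ⇒ x=2/(-1/10)=-20.0000
Confirm numerically:
  x=-18.237: |R|=0.98085 <1
  x=-13.565: |R|=0.90942 <1
  x=-12.093: |R|=0.87726 <1
  x=-11.738: |R|=0.86848 <1
  x=-20.310: |R|=1.00306 >1
  x=-20.293: |R|=1.00289 >1
So |R|<1 on (-20.0000, 0).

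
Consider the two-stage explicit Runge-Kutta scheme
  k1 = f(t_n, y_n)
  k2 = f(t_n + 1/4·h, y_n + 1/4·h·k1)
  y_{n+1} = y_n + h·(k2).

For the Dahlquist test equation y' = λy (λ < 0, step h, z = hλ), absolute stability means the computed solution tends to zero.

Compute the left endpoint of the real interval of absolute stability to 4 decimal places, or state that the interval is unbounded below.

Test eqn y'=λy, z=hλ:
  k1=λy_n ⇒ h·k1=z·y_n;  k2=λ(1+1/4z)y_n ⇒ h·k2=z(1+1/4z)y_n
  y_{n+1}/y_n = 1 + z(1+1/4z) = 1 + z + 1/4z²
  R(z) = 1 + z + 1/4z².

Need |R(x)|<1, x<0.
x=-1.31: |R|=0.1190
R=1: x+1/4x²=0 ⇒ x=−4=-4.0000; min R=1−1/(4·1/4)=0.0000>−1
Confirm numerically:
  x=-3.817: |R|=0.82537 <1
  x=-2.102: |R|=0.00260 <1
  x=-1.924: |R|=0.00144 <1
  x=-4.311: |R|=1.33518 >1
  x=-4.188: |R|=1.19684 >1
Stable set (-4.0000, 0).

left endpoint -4.0000.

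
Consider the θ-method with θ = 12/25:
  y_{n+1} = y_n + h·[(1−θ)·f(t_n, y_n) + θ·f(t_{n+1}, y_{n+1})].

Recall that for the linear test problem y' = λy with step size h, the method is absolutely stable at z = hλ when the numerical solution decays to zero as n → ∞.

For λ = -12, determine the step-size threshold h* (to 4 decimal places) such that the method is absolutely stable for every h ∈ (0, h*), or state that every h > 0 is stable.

On y'=λy, z=hλ:
  y_{n+1} = y_n + z·[13/25·y_n + 12/25·y_{n+1}] ⇒ (1 − 12/25z)y_{n+1} = (1 + 13/25z)y_n
  R(z) = (1 + 13/25z)/(1 − 12/25z).

Solve |R(x)|<1 on ℝ⁻.
x=-0.97: |R|=0.3382
R=−1: 1+13/25x = −1+12/25x ⇒ -1/25x=2 ⇒ x=2/(-1/25)=-50.0000
Confirm numerically:
  x=-41.932: |R|=0.98473 <1
  x=-34.338: |R|=0.96416 <1
  x=-32.564: |R|=0.95806 <1
  x=-27.279: |R|=0.93552 <1
  x=-50.399: |R|=1.00063 >1
  x=-50.305: |R|=1.00049 >1
Interval (-50.0000, 0).

(-50.0000,0); λ=-12 ⇒ h* = (50)/12 = 4.1667.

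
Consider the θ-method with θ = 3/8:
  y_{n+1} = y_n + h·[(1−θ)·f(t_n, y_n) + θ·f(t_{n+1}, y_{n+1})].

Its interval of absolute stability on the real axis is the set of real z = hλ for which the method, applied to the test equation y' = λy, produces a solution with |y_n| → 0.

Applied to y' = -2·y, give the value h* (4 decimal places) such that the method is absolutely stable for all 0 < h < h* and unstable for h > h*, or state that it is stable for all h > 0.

(-8.0000,0); λ=-2 ⇒ h* = (8)/2 = 4.0000.

With y'=λy (z=hλ):
  y_{n+1} = y_n + z·[5/8·y_n + 3/8·y_{n+1}] ⇒ (1 − 3/8z)y_{n+1} = (1 + 5/8z)y_n
  Hence R(z) = (1 + 5/8z)/(1 − 3/8z).

Need |R(x)|<1, x<0.
x=-1.59: |R|=0.0039
R=−1: 1+5/8x = −1+3/8x ⇒ -1/4x=2 ⇒ x=2/(-1/4)=-8.0000
Confirm numerically:
  x=-7.662: |R|=0.97818 <1
  x=-7.615: |R|=0.97504 <1
  x=-5.561: |R|=0.80237 <1
  x=-4.712: |R|=0.70293 <1
  x=-8.589: |R|=1.03489 >1
  x=-8.528: |R|=1.03144 >1
  x=-8.049: |R|=1.00305 >1
So |R|<1 on (-8.0000, 0).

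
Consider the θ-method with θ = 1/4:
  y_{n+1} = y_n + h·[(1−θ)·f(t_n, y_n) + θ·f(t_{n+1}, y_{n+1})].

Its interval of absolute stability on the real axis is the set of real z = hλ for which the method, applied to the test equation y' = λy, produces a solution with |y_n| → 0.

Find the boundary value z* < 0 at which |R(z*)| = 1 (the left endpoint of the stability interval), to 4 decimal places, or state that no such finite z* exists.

z* = -4.0000.

With y'=λy (z=hλ):
  y_{n+1} = y_n + z·[3/4·y_n + 1/4·y_{n+1}] ⇒ (1 − 1/4z)y_{n+1} = (1 + 3/4z)y_n
  so R(z) = (1 + 3/4z)/(1 − 1/4z).

Boundary: |R(x)|=1, x<0.
x=-1.37: |R|=0.0205
R=−1: 1+3/4x = −1+1/4x ⇒ -1/2x=2 ⇒ x=2/(-1/2)=-4.0000
Confirm numerically:
  x=-3.080: |R|=0.74011 <1
  x=-2.727: |R|=0.62153 <1
  x=-2.637: |R|=0.58927 <1
  x=-4.536: |R|=1.12559 >1
  x=-4.422: |R|=1.10021 >1
  x=-4.349: |R|=1.08360 >1
So |R|<1 on (-4.0000, 0).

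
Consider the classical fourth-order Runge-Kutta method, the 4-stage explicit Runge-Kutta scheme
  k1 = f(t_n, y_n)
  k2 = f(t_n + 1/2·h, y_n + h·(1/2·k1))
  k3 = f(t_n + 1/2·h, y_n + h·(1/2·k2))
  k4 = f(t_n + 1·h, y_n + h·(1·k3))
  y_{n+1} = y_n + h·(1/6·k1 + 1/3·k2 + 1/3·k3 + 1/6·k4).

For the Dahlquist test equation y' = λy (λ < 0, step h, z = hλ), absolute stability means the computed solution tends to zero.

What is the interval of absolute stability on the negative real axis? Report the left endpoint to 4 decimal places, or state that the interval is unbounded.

z∈(-2.7853,0).

Set f=λy, z=hλ:
  order 4, 4-stage ⇒ R(z)=1+z+z^2/2+z^3/6+z^4/24
  (e.g. R(-0.64)=0.52810, |R|=0.52810)

Need |R(x)|<1, x<0.
x=-0.64: |R|=0.5281
|R(-2.47)|=0.6198 |R(-1.36)|=0.2881 |R(-0.72)|=0.4882
Bisect:
  x_lo=-3.6727 |R|=3.3961  x_hi=-0.1878 |R|=0.8288
  mid=-1.93024 |R|=0.31246 →hi
  mid=-2.80147 |R|=1.02466 →lo
  mid=-2.36585 |R|=0.53112 →hi
  mid=-2.58366 |R|=0.73619 →hi
  mid=-2.69257 |R|=0.86896 →hi
  mid=-2.74702 |R|=0.94381 →hi
  mid=-2.77424 |R|=0.98347 →hi
  ...
  [-2.78530,-2.78509] ⇒ x*=-2.7853
So |R|<1 on (-2.7853, 0).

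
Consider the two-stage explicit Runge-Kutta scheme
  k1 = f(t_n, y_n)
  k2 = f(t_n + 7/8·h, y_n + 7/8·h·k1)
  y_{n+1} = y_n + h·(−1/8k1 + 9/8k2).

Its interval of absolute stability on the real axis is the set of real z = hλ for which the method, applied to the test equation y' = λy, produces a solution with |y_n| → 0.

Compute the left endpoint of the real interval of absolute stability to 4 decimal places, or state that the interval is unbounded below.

z* = -1.0159.

Test eqn y'=λy, z=hλ:
  k1=λy_n ⇒ h·k1=z·y_n;  k2=λ(1+7/8z)y_n ⇒ h·k2=z(1+7/8z)y_n
  y_{n+1}/y_n = 1 − 1/8z + 9/8z(1+7/8z) = 1 + z + 63/64z²
  so R(z) = 1 + z + 63/64z².

Find x<0 with |R(x)|<1.
x=-1.69: |R|=2.1215
R=1: x+63/64x²=0 ⇒ x=−64/63=-1.0159; min R=1−1/(4·63/64)=0.7460>−1
Confirm numerically:
  x=-0.976: |R|=0.96169 <1
  x=-0.875: |R|=0.87866 <1
  x=-0.534: |R|=0.74670 <1
  x=-1.510: |R|=1.73447 >1
  x=-1.340: |R|=1.42754 >1
  x=-1.108: |R|=1.10048 >1
So |R|<1 on (-1.0159, 0).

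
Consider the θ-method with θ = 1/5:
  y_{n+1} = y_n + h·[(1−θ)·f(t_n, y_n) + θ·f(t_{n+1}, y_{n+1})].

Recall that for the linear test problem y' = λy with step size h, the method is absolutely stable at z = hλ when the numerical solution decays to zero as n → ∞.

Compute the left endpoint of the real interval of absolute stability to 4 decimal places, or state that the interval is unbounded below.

Set f=λy, z=hλ:
  y_{n+1} = y_n + z·[4/5·y_n + 1/5·y_{n+1}] ⇒ (1 − 1/5z)y_{n+1} = (1 + 4/5z)y_n
  ⇒ R(z) = (1 + 4/5z)/(1 − 1/5z).

Find x<0 with |R(x)|<1.
x=-0.99: |R|=0.1736
R=−1: 1+4/5x = −1+1/5x ⇒ -3/5x=2 ⇒ x=2/(-3/5)=-3.3333
Confirm numerically:
  x=-2.764: |R|=0.78001 <1
  x=-2.586: |R|=0.70446 <1
  x=-1.479: |R|=0.14138 <1
  x=-3.683: |R|=1.12081 >1
  x=-3.433: |R|=1.03546 >1
So |R|<1 on (-3.3333, 0).

left endpoint -3.3333.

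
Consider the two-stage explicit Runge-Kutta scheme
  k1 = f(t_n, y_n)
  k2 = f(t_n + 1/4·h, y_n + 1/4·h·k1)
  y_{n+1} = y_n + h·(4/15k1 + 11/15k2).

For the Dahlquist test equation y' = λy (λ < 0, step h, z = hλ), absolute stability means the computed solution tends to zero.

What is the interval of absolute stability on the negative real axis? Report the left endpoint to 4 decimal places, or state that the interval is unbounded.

z∈(-5.4545,0).

Test eqn y'=λy, z=hλ:
  k1=λy_n ⇒ h·k1=z·y_n;  k2=λ(1+1/4z)y_n ⇒ h·k2=z(1+1/4z)y_n
  y_{n+1}/y_n = 1 + 4/15z + 11/15z(1+1/4z) = 1 + z + 11/60z²
  R(z) = 1 + z + 11/60z².

Need |R(x)|<1, x<0.
x=-1.3: |R|=0.0098
R=1: x+11/60x²=0 ⇒ x=−60/11=-5.4545; min R=1−1/(4·11/60)=-0.3636>−1
Confirm numerically:
  x=-5.407: |R|=0.95287 <1
  x=-3.870: |R|=0.12423 <1
  x=-2.711: |R|=0.36359 <1
  x=-2.484: |R|=0.35279 <1
  x=-5.913: |R|=1.49699 >1
  x=-5.695: |R|=1.25105 >1
Stable set (-5.4545, 0).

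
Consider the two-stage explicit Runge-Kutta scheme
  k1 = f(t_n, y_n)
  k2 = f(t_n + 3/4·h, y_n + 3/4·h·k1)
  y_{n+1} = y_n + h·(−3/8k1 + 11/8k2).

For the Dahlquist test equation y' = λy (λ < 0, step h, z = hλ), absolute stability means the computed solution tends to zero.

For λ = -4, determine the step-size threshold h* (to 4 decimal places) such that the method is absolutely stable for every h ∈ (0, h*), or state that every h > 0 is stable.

Test eqn y'=λy, z=hλ:
  k1=λy_n ⇒ h·k1=z·y_n;  k2=λ(1+3/4z)y_n ⇒ h·k2=z(1+3/4z)y_n
  y_{n+1}/y_n = 1 − 3/8z + 11/8z(1+3/4z) = 1 + z + 33/32z²
  Hence R(z) = 1 + z + 33/32z².

Find x<0 with |R(x)|<1.
x=-0.4: |R|=0.7650
R=1: x+33/32x²=0 ⇒ x=−32/33=-0.9697; min R=1−1/(4·33/32)=0.7576>−1
Confirm numerically:
  x=-0.937: |R|=0.96841 <1
  x=-0.906: |R|=0.94049 <1
  x=-0.588: |R|=0.76855 <1
  x=-1.270: |R|=1.39330 >1
  x=-1.068: |R|=1.10827 >1
Stable set (-0.9697, 0).

(-0.9697,0); λ=-4 ⇒ h* = (32/33)/4 = 0.2424.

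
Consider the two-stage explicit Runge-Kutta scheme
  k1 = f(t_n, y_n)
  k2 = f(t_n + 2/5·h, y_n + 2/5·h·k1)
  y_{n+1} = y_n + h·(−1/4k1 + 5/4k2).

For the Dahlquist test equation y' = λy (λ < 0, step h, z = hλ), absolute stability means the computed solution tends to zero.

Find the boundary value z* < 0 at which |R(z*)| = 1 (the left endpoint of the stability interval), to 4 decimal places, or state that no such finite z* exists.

left endpoint -2.0000.

On y'=λy, z=hλ:
  k1=λy_n ⇒ h·k1=z·y_n;  k2=λ(1+2/5z)y_n ⇒ h·k2=z(1+2/5z)y_n
  y_{n+1}/y_n = 1 − 1/4z + 5/4z(1+2/5z) = 1 + z + 1/2z²
  ⇒ R(z) = 1 + z + 1/2z².

Need |R(x)|<1, x<0.
x=-1.48: |R|=0.6152
R=1: x+1/2x²=0 ⇒ x=−2=-2.0000; min R=1−1/(4·1/2)=0.5000>−1
Confirm numerically:
  x=-1.564: |R|=0.65905 <1
  x=-1.416: |R|=0.58653 <1
  x=-1.362: |R|=0.56552 <1
  x=-2.430: |R|=1.52245 >1
  x=-2.382: |R|=1.45496 >1
Interval (-2.0000, 0).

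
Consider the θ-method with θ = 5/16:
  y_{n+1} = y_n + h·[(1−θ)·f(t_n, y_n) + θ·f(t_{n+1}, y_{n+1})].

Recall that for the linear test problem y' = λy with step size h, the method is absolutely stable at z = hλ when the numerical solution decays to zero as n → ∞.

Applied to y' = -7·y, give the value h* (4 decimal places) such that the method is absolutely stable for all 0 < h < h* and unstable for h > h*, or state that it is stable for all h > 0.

Test eqn y'=λy, z=hλ:
  y_{n+1} = y_n + z·[11/16·y_n + 5/16·y_{n+1}] ⇒ (1 − 5/16z)y_{n+1} = (1 + 11/16z)y_n
  so R(z) = (1 + 11/16z)/(1 − 5/16z).

Find x<0 with |R(x)|<1.
x=-1.03: |R|=0.2208
R=−1: 1+11/16x = −1+5/16x ⇒ -3/8x=2 ⇒ x=2/(-3/8)=-5.3333
Confirm numerically:
  x=-3.766: |R|=0.73000 <1
  x=-3.696: |R|=0.71508 <1
  x=-3.484: |R|=0.66798 <1
  x=-2.910: |R|=0.52406 <1
  x=-5.498: |R|=1.02272 >1
  x=-5.370: |R|=1.00513 >1
Interval (-5.3333, 0).

(-5.3333,0); λ=-7 ⇒ h* = (16/3)/7 = 0.7619.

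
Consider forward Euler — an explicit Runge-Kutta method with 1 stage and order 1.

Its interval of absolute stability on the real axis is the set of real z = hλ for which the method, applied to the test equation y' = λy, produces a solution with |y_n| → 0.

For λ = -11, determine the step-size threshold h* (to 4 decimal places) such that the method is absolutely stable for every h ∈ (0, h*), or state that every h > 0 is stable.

On y'=λy, z=hλ:
  order 1, 1-stage ⇒ R(z)=1+z
  (e.g. R(-1.01)=-0.01000, |R|=0.01000)

Solve |R(x)|<1 on ℝ⁻.
x=-1.01: |R|=0.0100
|R(-2.18)|=1.1800 |R(-1.53)|=0.5300 |R(-1.45)|=0.4500
Bisect:
  x_lo=-2.3644 |R|=1.3644  x_hi=-0.2485 |R|=0.7515
  mid=-1.30645 |R|=0.30645 →hi
  mid=-1.83542 |R|=0.83542 →hi
  mid=-2.09991 |R|=1.09991 →lo
  mid=-1.96766 |R|=0.96766 →hi
  mid=-2.03379 |R|=1.03379 →lo
  mid=-2.00072 |R|=1.00072 →lo
  mid=-1.98419 |R|=0.98419 →hi
  mid=-1.99246 |R|=0.99246 →hi
  mid=-1.99659 |R|=0.99659 →hi
  mid=-1.99866 |R|=0.99866 →hi
  ...
  [-2.00008,-1.99995] ⇒ x*=-2.0000
Stable set (-2.0000, 0).

(-2.0000,0); λ=-11 ⇒ h* = 0.1818.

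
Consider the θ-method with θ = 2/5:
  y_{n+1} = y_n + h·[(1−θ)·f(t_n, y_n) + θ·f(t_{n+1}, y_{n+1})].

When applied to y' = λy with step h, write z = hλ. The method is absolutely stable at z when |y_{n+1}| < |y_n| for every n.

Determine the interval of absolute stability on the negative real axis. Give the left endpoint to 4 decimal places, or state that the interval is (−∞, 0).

z∈(-10.0000,0).

Test eqn y'=λy, z=hλ:
  y_{n+1} = y_n + z·[3/5·y_n + 2/5·y_{n+1}] ⇒ (1 − 2/5z)y_{n+1} = (1 + 3/5z)y_n
  R(z) = (1 + 3/5z)/(1 − 2/5z).

Solve |R(x)|<1 on ℝ⁻.
x=-0.81: |R|=0.3882
R=−1: 1+3/5x = −1+2/5x ⇒ -1/5x=2 ⇒ x=2/(-1/5)=-10.0000
Confirm numerically:
  x=-6.825: |R|=0.82976 <1
  x=-4.418: |R|=0.59656 <1
  x=-4.308: |R|=0.58196 <1
  x=-4.164: |R|=0.56212 <1
  x=-10.588: |R|=1.02246 >1
  x=-10.510: |R|=1.01960 >1
  x=-10.243: |R|=1.00953 >1
So |R|<1 on (-10.0000, 0).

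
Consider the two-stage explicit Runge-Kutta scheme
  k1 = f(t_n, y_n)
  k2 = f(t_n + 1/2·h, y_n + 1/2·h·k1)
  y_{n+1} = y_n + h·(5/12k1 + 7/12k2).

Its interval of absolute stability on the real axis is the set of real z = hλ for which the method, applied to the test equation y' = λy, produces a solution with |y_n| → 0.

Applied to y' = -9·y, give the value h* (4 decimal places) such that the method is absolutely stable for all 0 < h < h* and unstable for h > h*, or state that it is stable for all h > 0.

On y'=λy, z=hλ:
  k1=λy_n ⇒ h·k1=z·y_n;  k2=λ(1+1/2z)y_n ⇒ h·k2=z(1+1/2z)y_n
  y_{n+1}/y_n = 1 + 5/12z + 7/12z(1+1/2z) = 1 + z + 7/24z²
  so R(z) = 1 + z + 7/24z².

Need |R(x)|<1, x<0.
x=-1.16: |R|=0.2325
R=1: x+7/24x²=0 ⇒ x=−24/7=-3.4286; min R=1−1/(4·7/24)=0.1429>−1
Confirm numerically:
  x=-3.327: |R|=0.90144 <1
  x=-2.994: |R|=0.62051 <1
  x=-2.778: |R|=0.47287 <1
  x=-3.761: |R|=1.36466 >1
  x=-3.652: |R|=1.23799 >1
So |R|<1 on (-3.4286, 0).

(-3.4286,0); λ=-9 ⇒ h* = (24/7)/9 = 0.3810.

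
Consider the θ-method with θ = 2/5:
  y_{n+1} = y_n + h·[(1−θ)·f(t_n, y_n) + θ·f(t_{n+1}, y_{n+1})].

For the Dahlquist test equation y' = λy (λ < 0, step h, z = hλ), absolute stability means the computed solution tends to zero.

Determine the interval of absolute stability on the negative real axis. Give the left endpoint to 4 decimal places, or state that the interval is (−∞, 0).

With y'=λy (z=hλ):
  y_{n+1} = y_n + z·[3/5·y_n + 2/5·y_{n+1}] ⇒ (1 − 2/5z)y_{n+1} = (1 + 3/5z)y_n
  R(z) = (1 + 3/5z)/(1 − 2/5z).

Need |R(x)|<1, x<0.
x=-1.17: |R|=0.2030
R=−1: 1+3/5x = −1+2/5x ⇒ -1/5x=2 ⇒ x=2/(-1/5)=-10.0000
Confirm numerically:
  x=-9.067: |R|=0.95967 <1
  x=-8.494: |R|=0.93151 <1
  x=-8.066: |R|=0.90848 <1
  x=-10.548: |R|=1.02100 >1
  x=-10.148: |R|=1.00585 >1
So |R|<1 on (-10.0000, 0).

z∈(-10.0000,0).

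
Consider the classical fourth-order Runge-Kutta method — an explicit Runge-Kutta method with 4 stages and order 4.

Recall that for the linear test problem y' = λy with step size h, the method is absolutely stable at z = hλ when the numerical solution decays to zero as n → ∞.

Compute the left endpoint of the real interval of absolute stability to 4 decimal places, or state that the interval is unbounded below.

Set f=λy, z=hλ:
  order 4, 4-stage ⇒ R(z)=1+z+z^2/2+z^3/6+z^4/24
  (e.g. R(-1.43)=0.27932, |R|=0.27932)

Need |R(x)|<1, x<0.
x=-1.43: |R|=0.2793
|R(-2.38)|=0.5422 |R(-1.66)|=0.2718 |R(-1.43)|=0.2793
Bisect:
  x_lo=-3.2975 |R|=2.0898  x_hi=-0.2072 |R|=0.8128
  mid=-1.75238 |R|=0.27908 →hi
  mid=-2.52495 |R|=0.67338 →hi
  mid=-2.91123 |R|=1.20708 →lo
  mid=-2.71809 |R|=0.90332 →hi
  mid=-2.81466 |R|=1.04519 →lo
  mid=-2.76637 |R|=0.97185 →hi
  mid=-2.79052 |R|=1.00790 →lo
  mid=-2.77845 |R|=0.98973 →hi
  ...
  [-2.78542,-2.78524] ⇒ x*=-2.7853
So |R|<1 on (-2.7853, 0).

left endpoint -2.7853.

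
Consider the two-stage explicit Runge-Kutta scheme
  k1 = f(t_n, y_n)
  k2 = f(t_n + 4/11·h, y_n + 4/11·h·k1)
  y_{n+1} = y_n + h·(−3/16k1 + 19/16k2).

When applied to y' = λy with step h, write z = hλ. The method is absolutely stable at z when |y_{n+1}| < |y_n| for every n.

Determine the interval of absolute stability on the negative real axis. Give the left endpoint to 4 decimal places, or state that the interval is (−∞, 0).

(-2.3158, 0).

Set f=λy, z=hλ:
  k1=λy_n ⇒ h·k1=z·y_n;  k2=λ(1+4/11z)y_n ⇒ h·k2=z(1+4/11z)y_n
  y_{n+1}/y_n = 1 − 3/16z + 19/16z(1+4/11z) = 1 + z + 19/44z²
  so R(z) = 1 + z + 19/44z².

Find x<0 with |R(x)|<1.
x=-1.13: |R|=0.4214
R=1: x+19/44x²=0 ⇒ x=−44/19=-2.3158; min R=1−1/(4·19/44)=0.4211>−1
Confirm numerically:
  x=-2.167: |R|=0.86077 <1
  x=-1.232: |R|=0.42342 <1
  x=-1.122: |R|=0.42161 <1
  x=-2.825: |R|=1.62118 >1
  x=-2.706: |R|=1.45596 >1
Interval (-2.3158, 0).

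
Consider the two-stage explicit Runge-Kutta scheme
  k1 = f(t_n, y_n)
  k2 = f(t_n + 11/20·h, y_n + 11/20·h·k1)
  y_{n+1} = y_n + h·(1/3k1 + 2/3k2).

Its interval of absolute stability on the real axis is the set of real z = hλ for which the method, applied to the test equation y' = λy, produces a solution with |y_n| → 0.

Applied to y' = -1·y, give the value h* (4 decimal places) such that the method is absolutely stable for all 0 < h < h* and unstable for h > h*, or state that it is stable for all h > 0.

Set f=λy, z=hλ:
  k1=λy_n ⇒ h·k1=z·y_n;  k2=λ(1+11/20z)y_n ⇒ h·k2=z(1+11/20z)y_n
  y_{n+1}/y_n = 1 + 1/3z + 2/3z(1+11/20z) = 1 + z + 11/30z²
  so R(z) = 1 + z + 11/30z².

Find x<0 with |R(x)|<1.
x=-0.7: |R|=0.4797
R=1: x+11/30x²=0 ⇒ x=−30/11=-2.7273; min R=1−1/(4·11/30)=0.3182>−1
Confirm numerically:
  x=-2.177: |R|=0.56075 <1
  x=-1.617: |R|=0.34172 <1
  x=-1.355: |R|=0.31821 <1
  x=-3.256: |R|=1.63123 >1
  x=-3.221: |R|=1.58311 >1
  x=-2.837: |R|=1.11414 >1
Interval (-2.7273, 0).

(-2.7273,0); λ=-1 ⇒ h* = (30/11)/1 = 2.7273.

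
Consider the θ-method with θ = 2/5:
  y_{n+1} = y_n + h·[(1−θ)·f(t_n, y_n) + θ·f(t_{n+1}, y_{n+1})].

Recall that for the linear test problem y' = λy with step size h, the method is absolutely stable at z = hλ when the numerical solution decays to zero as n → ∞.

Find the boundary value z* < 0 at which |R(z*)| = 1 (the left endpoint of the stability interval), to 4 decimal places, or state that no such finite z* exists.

left endpoint -10.0000.

Test eqn y'=λy, z=hλ:
  y_{n+1} = y_n + z·[3/5·y_n + 2/5·y_{n+1}] ⇒ (1 − 2/5z)y_{n+1} = (1 + 3/5z)y_n
  so R(z) = (1 + 3/5z)/(1 − 2/5z).

Boundary: |R(x)|=1, x<0.
x=-1.73: |R|=0.0225
R=−1: 1+3/5x = −1+2/5x ⇒ -1/5x=2 ⇒ x=2/(-1/5)=-10.0000
Confirm numerically:
  x=-9.663: |R|=0.98615 <1
  x=-8.807: |R|=0.94725 <1
  x=-6.227: |R|=0.78383 <1
  x=-10.598: |R|=1.02283 >1
  x=-10.146: |R|=1.00577 >1
Interval (-10.0000, 0).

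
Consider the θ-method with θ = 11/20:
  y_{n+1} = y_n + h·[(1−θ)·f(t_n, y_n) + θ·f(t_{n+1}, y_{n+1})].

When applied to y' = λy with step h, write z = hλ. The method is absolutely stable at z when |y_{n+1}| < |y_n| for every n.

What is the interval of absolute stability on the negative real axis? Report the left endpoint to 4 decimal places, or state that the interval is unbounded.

Set f=λy, z=hλ:
  y_{n+1} = y_n + z·[9/20·y_n + 11/20·y_{n+1}] ⇒ (1 − 11/20z)y_{n+1} = (1 + 9/20z)y_n
  so R(z) = (1 + 9/20z)/(1 − 11/20z).

Solve |R(x)|<1 on ℝ⁻.
x=-0.9: |R|=0.3980
x=-2: |R|=0.0476
x=-10: |R|=0.5385
x=-100: |R|=0.7857
θ=11/20≥1/2 ⇒ |1+9/20x|<|1−11/20x| ∀x<0 ⇒ stable on all of ℝ⁻.

unbounded; (−∞, 0).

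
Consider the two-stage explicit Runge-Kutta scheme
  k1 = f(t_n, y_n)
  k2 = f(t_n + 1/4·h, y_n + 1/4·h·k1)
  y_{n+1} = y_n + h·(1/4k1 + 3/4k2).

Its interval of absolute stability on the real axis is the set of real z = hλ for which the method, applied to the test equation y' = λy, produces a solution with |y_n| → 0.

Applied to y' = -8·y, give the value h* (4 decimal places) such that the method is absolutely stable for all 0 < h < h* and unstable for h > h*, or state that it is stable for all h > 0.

(-5.3333,0); λ=-8 ⇒ h* = (16/3)/8 = 0.6667.

On y'=λy, z=hλ:
  k1=λy_n ⇒ h·k1=z·y_n;  k2=λ(1+1/4z)y_n ⇒ h·k2=z(1+1/4z)y_n
  y_{n+1}/y_n = 1 + 1/4z + 3/4z(1+1/4z) = 1 + z + 3/16z²
  ⇒ R(z) = 1 + z + 3/16z².

Solve |R(x)|<1 on ℝ⁻.
x=-1.21: |R|=0.0645
R=1: x+3/16x²=0 ⇒ x=−16/3=-5.3333; min R=1−1/(4·3/16)=-0.3333>−1
Confirm numerically:
  x=-4.417: |R|=0.24110 <1
  x=-3.297: |R|=0.25884 <1
  x=-3.168: |R|=0.28621 <1
  x=-2.955: |R|=0.31775 <1
  x=-5.919: |R|=1.64998 >1
  x=-5.793: |R|=1.49928 >1
  x=-5.608: |R|=1.28881 >1
So |R|<1 on (-5.3333, 0).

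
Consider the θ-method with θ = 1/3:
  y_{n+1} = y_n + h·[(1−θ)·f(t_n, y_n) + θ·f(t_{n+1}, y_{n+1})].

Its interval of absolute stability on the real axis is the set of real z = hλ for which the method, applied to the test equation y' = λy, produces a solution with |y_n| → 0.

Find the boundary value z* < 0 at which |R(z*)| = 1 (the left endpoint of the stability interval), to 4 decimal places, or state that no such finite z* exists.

z* = -6.0000.

With y'=λy (z=hλ):
  y_{n+1} = y_n + z·[2/3·y_n + 1/3·y_{n+1}] ⇒ (1 − 1/3z)y_{n+1} = (1 + 2/3z)y_n
  R(z) = (1 + 2/3z)/(1 − 1/3z).

Need |R(x)|<1, x<0.
x=-1.51: |R|=0.0044
R=−1: 1+2/3x = −1+1/3x ⇒ -1/3x=2 ⇒ x=2/(-1/3)=-6.0000
Confirm numerically:
  x=-5.947: |R|=0.99408 <1
  x=-5.847: |R|=0.98271 <1
  x=-4.777: |R|=0.84274 <1
  x=-3.768: |R|=0.67021 <1
  x=-6.575: |R|=1.06005 >1
  x=-6.279: |R|=1.03007 >1
  x=-6.248: |R|=1.02682 >1
Stable set (-6.0000, 0).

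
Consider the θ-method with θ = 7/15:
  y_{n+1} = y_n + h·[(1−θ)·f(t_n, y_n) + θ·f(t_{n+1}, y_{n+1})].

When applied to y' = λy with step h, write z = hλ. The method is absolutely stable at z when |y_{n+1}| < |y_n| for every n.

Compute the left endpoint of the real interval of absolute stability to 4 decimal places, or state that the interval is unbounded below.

Test eqn y'=λy, z=hλ:
  y_{n+1} = y_n + z·[8/15·y_n + 7/15·y_{n+1}] ⇒ (1 − 7/15z)y_{n+1} = (1 + 8/15z)y_n
  ⇒ R(z) = (1 + 8/15z)/(1 − 7/15z).

Solve |R(x)|<1 on ℝ⁻.
x=-1.07: |R|=0.2863
R=−1: 1+8/15x = −1+7/15x ⇒ -1/15x=2 ⇒ x=2/(-1/15)=-30.0000
Confirm numerically:
  x=-18.982: |R|=0.92549 <1
  x=-18.487: |R|=0.92028 <1
  x=-15.076: |R|=0.87618 <1
  x=-30.566: |R|=1.00247 >1
  x=-30.381: |R|=1.00167 >1
  x=-30.238: |R|=1.00105 >1
Stable set (-30.0000, 0).

z* = -30.0000.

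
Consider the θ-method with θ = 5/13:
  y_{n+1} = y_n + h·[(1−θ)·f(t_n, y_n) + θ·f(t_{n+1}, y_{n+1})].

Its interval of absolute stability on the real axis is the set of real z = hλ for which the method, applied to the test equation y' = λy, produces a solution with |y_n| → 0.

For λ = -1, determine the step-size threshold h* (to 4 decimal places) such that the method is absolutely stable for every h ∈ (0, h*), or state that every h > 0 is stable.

On y'=λy, z=hλ:
  y_{n+1} = y_n + z·[8/13·y_n + 5/13·y_{n+1}] ⇒ (1 − 5/13z)y_{n+1} = (1 + 8/13z)y_n
  R(z) = (1 + 8/13z)/(1 − 5/13z).

Boundary: |R(x)|=1, x<0.
x=-0.33: |R|=0.7072
R=−1: 1+8/13x = −1+5/13x ⇒ -3/13x=2 ⇒ x=2/(-3/13)=-8.6667
Confirm numerically:
  x=-8.143: |R|=0.97075 <1
  x=-6.851: |R|=0.88473 <1
  x=-5.304: |R|=0.74474 <1
  x=-9.106: |R|=1.02252 >1
  x=-9.027: |R|=1.01859 >1
  x=-8.821: |R|=1.00811 >1
Interval (-8.6667, 0).

(-8.6667,0); λ=-1 ⇒ h* = (26/3)/1 = 8.6667.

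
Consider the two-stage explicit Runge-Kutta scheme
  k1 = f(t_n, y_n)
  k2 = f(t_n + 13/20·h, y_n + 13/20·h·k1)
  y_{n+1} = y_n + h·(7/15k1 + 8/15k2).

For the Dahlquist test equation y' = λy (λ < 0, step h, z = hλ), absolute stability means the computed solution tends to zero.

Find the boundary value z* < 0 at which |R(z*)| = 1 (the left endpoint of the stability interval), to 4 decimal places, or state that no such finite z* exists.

Set f=λy, z=hλ:
  k1=λy_n ⇒ h·k1=z·y_n;  k2=λ(1+13/20z)y_n ⇒ h·k2=z(1+13/20z)y_n
  y_{n+1}/y_n = 1 + 7/15z + 8/15z(1+13/20z) = 1 + z + 26/75z²
  ⇒ R(z) = 1 + z + 26/75z².

Solve |R(x)|<1 on ℝ⁻.
x=-1.25: |R|=0.2917
R=1: x+26/75x²=0 ⇒ x=−75/26=-2.8846; min R=1−1/(4·26/75)=0.2788>−1
Confirm numerically:
  x=-2.235: |R|=0.49668 <1
  x=-2.207: |R|=0.48156 <1
  x=-2.019: |R|=0.39414 <1
  x=-1.601: |R|=0.28758 <1
  x=-3.112: |R|=1.24531 >1
  x=-3.066: |R|=1.19279 >1
  x=-3.060: |R|=1.18605 >1
Interval (-2.8846, 0).

left endpoint -2.8846.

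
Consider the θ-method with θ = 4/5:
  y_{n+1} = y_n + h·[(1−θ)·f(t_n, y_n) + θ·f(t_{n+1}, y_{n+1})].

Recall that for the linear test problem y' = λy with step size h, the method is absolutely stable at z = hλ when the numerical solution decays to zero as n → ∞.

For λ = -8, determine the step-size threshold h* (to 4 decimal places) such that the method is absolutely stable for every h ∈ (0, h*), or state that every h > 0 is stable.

With y'=λy (z=hλ):
  y_{n+1} = y_n + z·[1/5·y_n + 4/5·y_{n+1}] ⇒ (1 − 4/5z)y_{n+1} = (1 + 1/5z)y_n
  R(z) = (1 + 1/5z)/(1 − 4/5z).

Solve |R(x)|<1 on ℝ⁻.
x=-1.46: |R|=0.3266
x=-2: |R|=0.2308
x=-10: |R|=0.1111
x=-100: |R|=0.2346
θ=4/5≥1/2 ⇒ |1+1/5x|<|1−4/5x| ∀x<0 ⇒ stable on all of ℝ⁻.

unbounded; (−∞, 0). Any h>0 works for λ=-8.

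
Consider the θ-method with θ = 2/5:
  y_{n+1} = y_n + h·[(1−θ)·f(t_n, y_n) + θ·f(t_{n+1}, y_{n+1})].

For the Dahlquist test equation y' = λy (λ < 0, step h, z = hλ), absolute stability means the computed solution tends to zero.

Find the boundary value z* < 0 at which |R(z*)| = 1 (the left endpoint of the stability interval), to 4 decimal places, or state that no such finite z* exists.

With y'=λy (z=hλ):
  y_{n+1} = y_n + z·[3/5·y_n + 2/5·y_{n+1}] ⇒ (1 − 2/5z)y_{n+1} = (1 + 3/5z)y_n
  Hence R(z) = (1 + 3/5z)/(1 − 2/5z).

Solve |R(x)|<1 on ℝ⁻.
x=-1.43: |R|=0.0903
R=−1: 1+3/5x = −1+2/5x ⇒ -1/5x=2 ⇒ x=2/(-1/5)=-10.0000
Confirm numerically:
  x=-9.494: |R|=0.97891 <1
  x=-6.920: |R|=0.83652 <1
  x=-4.814: |R|=0.64547 <1
  x=-10.596: |R|=1.02276 >1
  x=-10.274: |R|=1.01072 >1
So |R|<1 on (-10.0000, 0).

left endpoint -10.0000.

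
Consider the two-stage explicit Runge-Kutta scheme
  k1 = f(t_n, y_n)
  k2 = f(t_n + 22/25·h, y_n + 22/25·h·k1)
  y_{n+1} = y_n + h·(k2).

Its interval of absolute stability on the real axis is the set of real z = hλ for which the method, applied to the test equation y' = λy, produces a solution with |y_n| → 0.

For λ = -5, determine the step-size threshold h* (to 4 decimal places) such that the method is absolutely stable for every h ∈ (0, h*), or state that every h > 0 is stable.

With y'=λy (z=hλ):
  k1=λy_n ⇒ h·k1=z·y_n;  k2=λ(1+22/25z)y_n ⇒ h·k2=z(1+22/25z)y_n
  y_{n+1}/y_n = 1 + z(1+22/25z) = 1 + z + 22/25z²
  Hence R(z) = 1 + z + 22/25z².

Find x<0 with |R(x)|<1.
x=-0.46: |R|=0.7262
R=1: x+22/25x²=0 ⇒ x=−25/22=-1.1364; min R=1−1/(4·22/25)=0.7159>−1
Confirm numerically:
  x=-1.069: |R|=0.93663 <1
  x=-0.829: |R|=0.77577 <1
  x=-0.733: |R|=0.73981 <1
  x=-0.619: |R|=0.71818 <1
  x=-1.415: |R|=1.34696 >1
  x=-1.409: |R|=1.33805 >1
  x=-1.323: |R|=1.21729 >1
So |R|<1 on (-1.1364, 0).

(-1.1364,0); λ=-5 ⇒ h* = (25/22)/5 = 0.2273.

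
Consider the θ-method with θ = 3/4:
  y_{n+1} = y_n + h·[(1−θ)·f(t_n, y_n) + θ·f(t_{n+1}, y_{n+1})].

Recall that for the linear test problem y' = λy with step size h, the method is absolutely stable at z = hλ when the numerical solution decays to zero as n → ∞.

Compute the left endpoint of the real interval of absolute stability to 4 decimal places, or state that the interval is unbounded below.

With y'=λy (z=hλ):
  y_{n+1} = y_n + z·[1/4·y_n + 3/4·y_{n+1}] ⇒ (1 − 3/4z)y_{n+1} = (1 + 1/4z)y_n
  R(z) = (1 + 1/4z)/(1 − 3/4z).

Find x<0 with |R(x)|<1.
x=-0.91: |R|=0.4591
x=-2: |R|=0.2000
x=-10: |R|=0.1765
x=-100: |R|=0.3158
θ=3/4≥1/2 ⇒ |1+1/4x|<|1−3/4x| ∀x<0 ⇒ interval (−∞,0).

unbounded; (−∞, 0).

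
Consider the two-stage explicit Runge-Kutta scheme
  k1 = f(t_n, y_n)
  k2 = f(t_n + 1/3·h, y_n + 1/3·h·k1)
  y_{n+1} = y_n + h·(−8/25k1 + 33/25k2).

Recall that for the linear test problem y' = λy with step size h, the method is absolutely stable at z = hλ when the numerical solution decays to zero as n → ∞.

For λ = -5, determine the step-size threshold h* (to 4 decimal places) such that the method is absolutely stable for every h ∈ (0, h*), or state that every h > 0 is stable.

With y'=λy (z=hλ):
  k1=λy_n ⇒ h·k1=z·y_n;  k2=λ(1+1/3z)y_n ⇒ h·k2=z(1+1/3z)y_n
  y_{n+1}/y_n = 1 − 8/25z + 33/25z(1+1/3z) = 1 + z + 11/25z²
  ⇒ R(z) = 1 + z + 11/25z².

Solve |R(x)|<1 on ℝ⁻.
x=-0.89: |R|=0.4585
R=1: x+11/25x²=0 ⇒ x=−25/11=-2.2727; min R=1−1/(4·11/25)=0.4318>−1
Confirm numerically:
  x=-1.610: |R|=0.53052 <1
  x=-1.570: |R|=0.51456 <1
  x=-1.125: |R|=0.43188 <1
  x=-2.866: |R|=1.74814 >1
  x=-2.528: |R|=1.28394 >1
  x=-2.512: |R|=1.26446 >1
Stable set (-2.2727, 0).

(-2.2727,0); λ=-5 ⇒ h* = (25/11)/5 = 0.4545.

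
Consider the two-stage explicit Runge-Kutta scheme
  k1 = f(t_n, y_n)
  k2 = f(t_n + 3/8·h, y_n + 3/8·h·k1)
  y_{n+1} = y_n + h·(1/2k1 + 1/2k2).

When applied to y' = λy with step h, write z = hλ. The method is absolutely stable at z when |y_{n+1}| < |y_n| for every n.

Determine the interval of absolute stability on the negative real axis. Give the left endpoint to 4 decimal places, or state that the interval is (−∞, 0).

(-5.3333, 0).

Set f=λy, z=hλ:
  k1=λy_n ⇒ h·k1=z·y_n;  k2=λ(1+3/8z)y_n ⇒ h·k2=z(1+3/8z)y_n
  y_{n+1}/y_n = 1 + 1/2z + 1/2z(1+3/8z) = 1 + z + 3/16z²
  ⇒ R(z) = 1 + z + 3/16z².

Need |R(x)|<1, x<0.
x=-1.71: |R|=0.1617
R=1: x+3/16x²=0 ⇒ x=−16/3=-5.3333; min R=1−1/(4·3/16)=-0.3333>−1
Confirm numerically:
  x=-4.688: |R|=0.43275 <1
  x=-3.100: |R|=0.29812 <1
  x=-3.060: |R|=0.30433 <1
  x=-2.393: |R|=0.31929 <1
  x=-5.631: |R|=1.31428 >1
  x=-5.411: |R|=1.07880 >1
So |R|<1 on (-5.3333, 0).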